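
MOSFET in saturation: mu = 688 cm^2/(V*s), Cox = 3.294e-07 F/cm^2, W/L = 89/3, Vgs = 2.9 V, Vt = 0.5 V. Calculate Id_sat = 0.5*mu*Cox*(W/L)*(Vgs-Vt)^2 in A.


Step 1: Overdrive voltage Vov = Vgs - Vt = 2.9 - 0.5 = 2.4 V
Step 2: W/L = 89/3 = 29.6667
Step 3: Id = 0.5 * 688 * 3.294e-07 * 29.6667 * 2.4^2
Step 4: Id = 1.94e-02 A

1.94e-02


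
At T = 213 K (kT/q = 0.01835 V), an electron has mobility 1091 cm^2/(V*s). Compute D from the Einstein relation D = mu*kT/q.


Step 1: D = mu * (kT/q)
Step 2: D = 1091 * 0.01835
Step 3: D = 20.02 cm^2/s

20.02


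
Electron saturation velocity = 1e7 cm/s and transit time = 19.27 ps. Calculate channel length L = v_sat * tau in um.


Step 1: tau in seconds = 19.27 ps * 1e-12 = 1.9270e-11 s
Step 2: L = v_sat * tau = 1e7 * 1.9270e-11 = 1.9270e-04 cm
Step 3: L in um = 1.9270e-04 * 1e4 = 1.927 um

1.927


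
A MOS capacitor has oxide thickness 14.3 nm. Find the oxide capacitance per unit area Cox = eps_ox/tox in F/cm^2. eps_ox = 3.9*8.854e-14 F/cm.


Step 1: eps_ox = 3.9 * 8.854e-14 = 3.45306e-13 F/cm
Step 2: tox in cm = 14.3 nm * 1e-7 = 1.4300e-06 cm
Step 3: Cox = 3.45306e-13 / 1.4300e-06 = 2.41e-07 F/cm^2

2.41e-07


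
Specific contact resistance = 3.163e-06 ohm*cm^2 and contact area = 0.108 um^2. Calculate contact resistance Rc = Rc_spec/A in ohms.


Step 1: Convert area to cm^2: 0.108 um^2 = 1.0800e-09 cm^2
Step 2: Rc = Rc_spec / A = 3.163e-06 / 1.0800e-09
Step 3: Rc = 2.93e+03 ohms

2.93e+03


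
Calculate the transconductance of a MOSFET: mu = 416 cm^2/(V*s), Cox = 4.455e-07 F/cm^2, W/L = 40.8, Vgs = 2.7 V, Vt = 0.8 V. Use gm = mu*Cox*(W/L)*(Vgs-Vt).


Step 1: Vov = Vgs - Vt = 2.7 - 0.8 = 1.9 V
Step 2: gm = mu * Cox * (W/L) * Vov
Step 3: gm = 416 * 4.455e-07 * 40.8 * 1.9 = 1.44e-02 S

1.44e-02


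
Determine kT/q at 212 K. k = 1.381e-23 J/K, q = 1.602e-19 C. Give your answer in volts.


Step 1: kT = 1.381e-23 * 212 = 2.92772e-21 J
Step 2: Vt = kT/q = 2.92772e-21 / 1.602e-19
Step 3: Vt = 0.01828 V

0.01828


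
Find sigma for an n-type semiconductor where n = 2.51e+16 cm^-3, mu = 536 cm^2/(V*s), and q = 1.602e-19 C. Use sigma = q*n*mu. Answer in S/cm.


Step 1: sigma = q * n * mu
Step 2: sigma = 1.602e-19 * 2.51e+16 * 536
Step 3: sigma = 2.155e+00 S/cm

2.155e+00


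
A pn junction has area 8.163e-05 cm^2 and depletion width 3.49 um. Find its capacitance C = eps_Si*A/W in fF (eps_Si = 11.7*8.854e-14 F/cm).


Step 1: eps_Si = 11.7 * 8.854e-14 = 1.035918e-12 F/cm
Step 2: W in cm = 3.49 * 1e-4 = 3.49e-04 cm
Step 3: C = 1.035918e-12 * 8.163e-05 / 3.49e-04 = 2.422980e-13 F
Step 4: C = 242.3 fF

242.3


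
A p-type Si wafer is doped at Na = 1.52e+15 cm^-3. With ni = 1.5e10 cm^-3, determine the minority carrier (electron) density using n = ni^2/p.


Step 1: Majority hole concentration p ≈ Na = 1.52e+15 cm^-3
Step 2: n = ni^2 / Na = (1.5e10)^2 / 1.52e+15
Step 3: n = 1.48e+05 cm^-3

1.48e+05


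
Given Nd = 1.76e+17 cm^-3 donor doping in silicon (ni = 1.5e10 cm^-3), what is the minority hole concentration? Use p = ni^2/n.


Step 1: Since Nd >> ni, n ≈ Nd = 1.76e+17 cm^-3
Step 2: p = ni^2 / n = (1.5e10)^2 / 1.76e+17
Step 3: p = 2.25e20 / 1.76e+17 = 1.28e+03 cm^-3

1.28e+03


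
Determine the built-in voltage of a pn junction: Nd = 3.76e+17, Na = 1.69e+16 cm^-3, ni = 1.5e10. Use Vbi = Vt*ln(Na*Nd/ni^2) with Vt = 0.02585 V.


Step 1: Compute Na*Nd/ni^2 = 1.69e+16 * 3.76e+17 / (1.5e10)^2 = 2.8242e+13
Step 2: ln(2.8242e+13) = 30.9718
Step 3: Vbi = 0.02585 * 30.9718 = 0.801 V

0.801


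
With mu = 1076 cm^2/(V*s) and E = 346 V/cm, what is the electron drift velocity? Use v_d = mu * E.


Step 1: v_d = mu * E
Step 2: v_d = 1076 * 346 = 372296
Step 3: v_d = 3.72e+05 cm/s

3.72e+05


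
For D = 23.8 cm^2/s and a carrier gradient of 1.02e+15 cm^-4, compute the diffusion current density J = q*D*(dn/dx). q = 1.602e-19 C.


Step 1: J = q * D * (dn/dx)
Step 2: J = 1.602e-19 * 23.8 * 1.02e+15
Step 3: J = 3.89e-03 A/cm^2

3.89e-03


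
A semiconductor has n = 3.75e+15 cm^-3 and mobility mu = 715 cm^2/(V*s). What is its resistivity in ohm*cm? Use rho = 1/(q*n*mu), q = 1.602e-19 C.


Step 1: sigma = q * n * mu = 1.602e-19 * 3.75e+15 * 715 = 4.29536e-01 S/cm
Step 2: rho = 1 / sigma = 1 / 4.29536e-01 = 2.328 ohm*cm

2.328


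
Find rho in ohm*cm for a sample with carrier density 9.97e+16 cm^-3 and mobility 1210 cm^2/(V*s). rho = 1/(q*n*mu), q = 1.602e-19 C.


Step 1: sigma = q * n * mu = 1.602e-19 * 9.97e+16 * 1210 = 1.93260e+01 S/cm
Step 2: rho = 1 / sigma = 1 / 1.93260e+01 = 0.05174 ohm*cm

0.05174


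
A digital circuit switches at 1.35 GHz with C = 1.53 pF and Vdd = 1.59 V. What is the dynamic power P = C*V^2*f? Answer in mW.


Step 1: V^2 = 1.59^2 = 2.5281 V^2
Step 2: P = C*V^2*f = 1.53e-12 F * 2.5281 * 1.35e9 Hz
Step 3: P = 5.22179055e-03 W
Step 4: P = 5.222 mW

5.222


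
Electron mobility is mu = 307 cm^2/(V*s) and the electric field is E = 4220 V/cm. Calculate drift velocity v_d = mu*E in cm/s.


Step 1: v_d = mu * E
Step 2: v_d = 307 * 4220 = 1295540
Step 3: v_d = 1.30e+06 cm/s

1.30e+06


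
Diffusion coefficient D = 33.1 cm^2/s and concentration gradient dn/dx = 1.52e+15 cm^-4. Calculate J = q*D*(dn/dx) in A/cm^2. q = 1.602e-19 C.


Step 1: J = q * D * (dn/dx)
Step 2: J = 1.602e-19 * 33.1 * 1.52e+15
Step 3: J = 8.06e-03 A/cm^2

8.06e-03


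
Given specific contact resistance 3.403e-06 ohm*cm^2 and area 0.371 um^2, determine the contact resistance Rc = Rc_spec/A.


Step 1: Convert area to cm^2: 0.371 um^2 = 3.7100e-09 cm^2
Step 2: Rc = Rc_spec / A = 3.403e-06 / 3.7100e-09
Step 3: Rc = 9.17e+02 ohms

9.17e+02


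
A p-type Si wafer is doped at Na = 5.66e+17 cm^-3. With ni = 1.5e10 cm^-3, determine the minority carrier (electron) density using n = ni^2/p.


Step 1: Majority hole concentration p ≈ Na = 5.66e+17 cm^-3
Step 2: n = ni^2 / Na = (1.5e10)^2 / 5.66e+17
Step 3: n = 3.98e+02 cm^-3

3.98e+02


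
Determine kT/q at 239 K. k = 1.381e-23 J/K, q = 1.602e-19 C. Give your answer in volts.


Step 1: kT = 1.381e-23 * 239 = 3.30059e-21 J
Step 2: Vt = kT/q = 3.30059e-21 / 1.602e-19
Step 3: Vt = 0.0206 V

0.0206


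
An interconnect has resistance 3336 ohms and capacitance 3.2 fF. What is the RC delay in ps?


Step 1: tau = R * C
Step 2: tau = 3336 * 3.2 fF = 3336 * 3.2e-15 F
Step 3: tau = 1.06752e-11 s = 10.6752 ps

10.6752


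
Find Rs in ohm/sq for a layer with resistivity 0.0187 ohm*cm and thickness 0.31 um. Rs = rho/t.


Step 1: Convert thickness to cm: t = 0.31 um = 3.1000e-05 cm
Step 2: Rs = rho / t = 0.0187 / 3.1000e-05
Step 3: Rs = 603.2 ohm/sq

603.2


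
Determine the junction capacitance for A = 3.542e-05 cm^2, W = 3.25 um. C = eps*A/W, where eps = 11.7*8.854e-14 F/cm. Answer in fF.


Step 1: eps_Si = 11.7 * 8.854e-14 = 1.035918e-12 F/cm
Step 2: W in cm = 3.25 * 1e-4 = 3.25e-04 cm
Step 3: C = 1.035918e-12 * 3.542e-05 / 3.25e-04 = 1.128991e-13 F
Step 4: C = 112.9 fF

112.9


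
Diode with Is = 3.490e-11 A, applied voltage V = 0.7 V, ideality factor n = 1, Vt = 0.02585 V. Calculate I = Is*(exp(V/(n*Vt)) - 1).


Step 1: V/(n*Vt) = 0.7/(1*0.02585) = 27.0793
Step 2: exp(27.0793) = 5.7596e+11
Step 3: I = 3.490e-11 * (5.7596e+11 - 1) = 2.01e+01 A

2.01e+01


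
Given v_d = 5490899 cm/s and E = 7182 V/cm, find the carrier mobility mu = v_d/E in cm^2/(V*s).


Step 1: mu = v_d / E
Step 2: mu = 5490899 / 7182
Step 3: mu = 764.54 cm^2/(V*s)

764.54


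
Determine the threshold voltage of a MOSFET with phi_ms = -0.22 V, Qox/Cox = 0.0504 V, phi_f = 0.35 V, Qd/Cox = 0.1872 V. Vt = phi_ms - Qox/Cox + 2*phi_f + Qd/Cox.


Step 1: Vt = phi_ms - Qox/Cox + 2*phi_f + Qd/Cox
Step 2: Vt = -0.22 - 0.0504 + 2*0.35 + 0.1872
Step 3: Vt = -0.22 - 0.0504 + 0.7 + 0.1872
Step 4: Vt = 0.6168 V

0.6168


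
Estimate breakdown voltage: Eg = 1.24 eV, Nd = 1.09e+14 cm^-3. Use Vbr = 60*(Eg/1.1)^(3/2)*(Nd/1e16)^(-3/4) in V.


Step 1: Eg/1.1 = 1.24/1.1 = 1.127273
Step 2: (Eg/1.1)^1.5 = 1.127273^1.5 = 1.196861
Step 3: (Nd/1e16)^(-0.75) = (0.0109)^(-0.75) = 29.643544
Step 4: Vbr = 60 * 1.196861 * 29.643544 = 2128.8 V

2128.8


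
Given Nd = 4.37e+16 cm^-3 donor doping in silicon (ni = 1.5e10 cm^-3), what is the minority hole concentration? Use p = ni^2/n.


Step 1: Since Nd >> ni, n ≈ Nd = 4.37e+16 cm^-3
Step 2: p = ni^2 / n = (1.5e10)^2 / 4.37e+16
Step 3: p = 2.25e20 / 4.37e+16 = 5.15e+03 cm^-3

5.15e+03


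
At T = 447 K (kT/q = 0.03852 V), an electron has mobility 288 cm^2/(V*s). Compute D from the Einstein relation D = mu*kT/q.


Step 1: D = mu * (kT/q)
Step 2: D = 288 * 0.03852
Step 3: D = 11.09 cm^2/s

11.09


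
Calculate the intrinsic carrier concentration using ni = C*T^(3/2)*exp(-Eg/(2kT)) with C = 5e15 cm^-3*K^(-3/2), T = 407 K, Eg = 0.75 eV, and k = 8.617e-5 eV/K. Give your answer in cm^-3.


Step 1: Compute kT = 8.617e-5 * 407 = 0.03507119 eV
Step 2: Exponent = -Eg/(2kT) = -0.75/(2*0.03507119) = -10.69254
Step 3: T^(3/2) = 407^1.5 = 8210.92
Step 4: ni = 5e15 * 8210.92 * exp(-10.69254) = 9.33e+14 cm^-3

9.33e+14


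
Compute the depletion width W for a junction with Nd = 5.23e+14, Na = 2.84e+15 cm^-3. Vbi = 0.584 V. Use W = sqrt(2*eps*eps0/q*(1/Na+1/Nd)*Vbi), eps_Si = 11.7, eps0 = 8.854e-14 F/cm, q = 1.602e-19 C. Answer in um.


Step 1: 1/Na + 1/Nd = 1/2.84e+15 + 1/5.23e+14 = 2.26416e-15
Step 2: 2*eps*eps0/q = 2*11.7*8.854e-14/1.602e-19 = 1.293281e+07
Step 3: W^2 = 1.293281e+07 * 2.26416e-15 * 0.584 = 1.71007e-08
Step 4: W = sqrt(1.71007e-08) = 1.308e-04 cm = 1.308 um

1.308


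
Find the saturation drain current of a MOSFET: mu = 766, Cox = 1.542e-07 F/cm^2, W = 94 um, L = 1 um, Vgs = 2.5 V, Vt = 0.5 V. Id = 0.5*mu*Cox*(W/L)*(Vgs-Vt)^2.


Step 1: Overdrive voltage Vov = Vgs - Vt = 2.5 - 0.5 = 2.0 V
Step 2: W/L = 94/1 = 94
Step 3: Id = 0.5 * 766 * 1.542e-07 * 94 * 2.0^2
Step 4: Id = 2.22e-02 A

2.22e-02


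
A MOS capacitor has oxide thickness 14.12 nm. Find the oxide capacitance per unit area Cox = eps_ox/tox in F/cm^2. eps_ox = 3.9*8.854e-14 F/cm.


Step 1: eps_ox = 3.9 * 8.854e-14 = 3.45306e-13 F/cm
Step 2: tox in cm = 14.12 nm * 1e-7 = 1.4120e-06 cm
Step 3: Cox = 3.45306e-13 / 1.4120e-06 = 2.45e-07 F/cm^2

2.45e-07


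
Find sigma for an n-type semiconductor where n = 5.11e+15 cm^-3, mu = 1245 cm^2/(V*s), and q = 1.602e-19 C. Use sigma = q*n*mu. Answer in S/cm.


Step 1: sigma = q * n * mu
Step 2: sigma = 1.602e-19 * 5.11e+15 * 1245
Step 3: sigma = 1.019e+00 S/cm

1.019e+00


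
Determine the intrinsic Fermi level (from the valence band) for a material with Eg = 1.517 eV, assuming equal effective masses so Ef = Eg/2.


Step 1: For an intrinsic semiconductor, the Fermi level sits at midgap.
Step 2: Ef = Eg / 2 = 1.517 / 2 = 0.7585 eV

0.7585


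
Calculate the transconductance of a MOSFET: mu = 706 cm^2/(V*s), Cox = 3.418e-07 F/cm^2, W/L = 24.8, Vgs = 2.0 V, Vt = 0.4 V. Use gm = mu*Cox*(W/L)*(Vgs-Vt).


Step 1: Vov = Vgs - Vt = 2.0 - 0.4 = 1.6 V
Step 2: gm = mu * Cox * (W/L) * Vov
Step 3: gm = 706 * 3.418e-07 * 24.8 * 1.6 = 9.58e-03 S

9.58e-03


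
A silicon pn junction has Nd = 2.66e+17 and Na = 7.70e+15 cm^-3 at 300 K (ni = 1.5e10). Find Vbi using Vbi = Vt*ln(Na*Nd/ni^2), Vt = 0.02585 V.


Step 1: Compute Na*Nd/ni^2 = 7.70e+15 * 2.66e+17 / (1.5e10)^2 = 9.1031e+12
Step 2: ln(9.1031e+12) = 29.8396
Step 3: Vbi = 0.02585 * 29.8396 = 0.771 V

0.771


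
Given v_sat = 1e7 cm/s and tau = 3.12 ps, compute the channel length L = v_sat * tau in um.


Step 1: tau in seconds = 3.12 ps * 1e-12 = 3.1200e-12 s
Step 2: L = v_sat * tau = 1e7 * 3.1200e-12 = 3.1200e-05 cm
Step 3: L in um = 3.1200e-05 * 1e4 = 0.312 um

0.312


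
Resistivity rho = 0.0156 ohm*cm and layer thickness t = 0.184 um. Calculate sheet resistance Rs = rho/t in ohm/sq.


Step 1: Convert thickness to cm: t = 0.184 um = 1.8400e-05 cm
Step 2: Rs = rho / t = 0.0156 / 1.8400e-05
Step 3: Rs = 847.8 ohm/sq

847.8


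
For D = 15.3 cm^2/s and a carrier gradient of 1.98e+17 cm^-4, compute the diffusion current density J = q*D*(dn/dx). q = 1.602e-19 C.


Step 1: J = q * D * (dn/dx)
Step 2: J = 1.602e-19 * 15.3 * 1.98e+17
Step 3: J = 4.85e-01 A/cm^2

4.85e-01


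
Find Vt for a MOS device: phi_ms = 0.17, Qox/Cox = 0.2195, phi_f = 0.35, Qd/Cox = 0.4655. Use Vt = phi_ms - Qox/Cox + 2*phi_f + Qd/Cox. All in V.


Step 1: Vt = phi_ms - Qox/Cox + 2*phi_f + Qd/Cox
Step 2: Vt = 0.17 - 0.2195 + 2*0.35 + 0.4655
Step 3: Vt = 0.17 - 0.2195 + 0.7 + 0.4655
Step 4: Vt = 1.116 V

1.116


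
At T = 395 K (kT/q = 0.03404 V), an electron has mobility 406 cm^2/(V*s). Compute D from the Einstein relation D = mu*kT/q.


Step 1: D = mu * (kT/q)
Step 2: D = 406 * 0.03404
Step 3: D = 13.82 cm^2/s

13.82


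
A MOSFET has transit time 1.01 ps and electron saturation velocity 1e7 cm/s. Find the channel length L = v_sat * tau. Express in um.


Step 1: tau in seconds = 1.01 ps * 1e-12 = 1.0100e-12 s
Step 2: L = v_sat * tau = 1e7 * 1.0100e-12 = 1.0100e-05 cm
Step 3: L in um = 1.0100e-05 * 1e4 = 0.101 um

0.101


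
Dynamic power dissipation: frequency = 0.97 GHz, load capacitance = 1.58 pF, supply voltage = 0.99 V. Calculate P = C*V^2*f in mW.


Step 1: V^2 = 0.99^2 = 0.9801 V^2
Step 2: P = C*V^2*f = 1.58e-12 F * 0.9801 * 0.97e9 Hz
Step 3: P = 1.50210126e-03 W
Step 4: P = 1.502 mW

1.502


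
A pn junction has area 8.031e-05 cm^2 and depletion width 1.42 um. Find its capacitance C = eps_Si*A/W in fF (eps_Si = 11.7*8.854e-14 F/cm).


Step 1: eps_Si = 11.7 * 8.854e-14 = 1.035918e-12 F/cm
Step 2: W in cm = 1.42 * 1e-4 = 1.42e-04 cm
Step 3: C = 1.035918e-12 * 8.031e-05 / 1.42e-04 = 5.858773e-13 F
Step 4: C = 585.88 fF

585.88


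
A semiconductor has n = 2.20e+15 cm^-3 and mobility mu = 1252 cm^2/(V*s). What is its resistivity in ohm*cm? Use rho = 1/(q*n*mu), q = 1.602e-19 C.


Step 1: sigma = q * n * mu = 1.602e-19 * 2.20e+15 * 1252 = 4.41255e-01 S/cm
Step 2: rho = 1 / sigma = 1 / 4.41255e-01 = 2.266 ohm*cm

2.266


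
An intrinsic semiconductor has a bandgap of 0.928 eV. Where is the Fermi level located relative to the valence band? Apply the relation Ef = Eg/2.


Step 1: For an intrinsic semiconductor, the Fermi level sits at midgap.
Step 2: Ef = Eg / 2 = 0.928 / 2 = 0.464 eV

0.464


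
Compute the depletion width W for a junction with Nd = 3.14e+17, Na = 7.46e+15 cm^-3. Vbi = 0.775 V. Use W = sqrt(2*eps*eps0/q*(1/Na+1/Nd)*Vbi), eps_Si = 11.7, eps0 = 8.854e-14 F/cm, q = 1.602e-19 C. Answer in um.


Step 1: 1/Na + 1/Nd = 1/7.46e+15 + 1/3.14e+17 = 1.37233e-16
Step 2: 2*eps*eps0/q = 2*11.7*8.854e-14/1.602e-19 = 1.293281e+07
Step 3: W^2 = 1.293281e+07 * 1.37233e-16 * 0.775 = 1.37548e-09
Step 4: W = sqrt(1.37548e-09) = 3.709e-05 cm = 0.3709 um

0.3709


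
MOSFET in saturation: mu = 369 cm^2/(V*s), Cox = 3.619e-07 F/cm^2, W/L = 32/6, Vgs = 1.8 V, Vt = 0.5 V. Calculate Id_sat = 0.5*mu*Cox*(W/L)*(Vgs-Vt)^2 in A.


Step 1: Overdrive voltage Vov = Vgs - Vt = 1.8 - 0.5 = 1.3 V
Step 2: W/L = 32/6 = 5.33333
Step 3: Id = 0.5 * 369 * 3.619e-07 * 5.33333 * 1.3^2
Step 4: Id = 6.02e-04 A

6.02e-04


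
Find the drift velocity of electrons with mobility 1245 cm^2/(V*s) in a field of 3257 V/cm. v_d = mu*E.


Step 1: v_d = mu * E
Step 2: v_d = 1245 * 3257 = 4054965
Step 3: v_d = 4.05e+06 cm/s

4.05e+06


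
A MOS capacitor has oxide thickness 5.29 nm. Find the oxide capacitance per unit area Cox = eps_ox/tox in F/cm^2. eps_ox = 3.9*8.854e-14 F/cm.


Step 1: eps_ox = 3.9 * 8.854e-14 = 3.45306e-13 F/cm
Step 2: tox in cm = 5.29 nm * 1e-7 = 5.2900e-07 cm
Step 3: Cox = 3.45306e-13 / 5.2900e-07 = 6.53e-07 F/cm^2

6.53e-07


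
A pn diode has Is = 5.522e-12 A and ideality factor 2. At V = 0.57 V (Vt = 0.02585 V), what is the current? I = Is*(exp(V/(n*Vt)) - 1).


Step 1: V/(n*Vt) = 0.57/(2*0.02585) = 11.0251
Step 2: exp(11.0251) = 6.1396e+04
Step 3: I = 5.522e-12 * (6.1396e+04 - 1) = 3.39e-07 A

3.39e-07


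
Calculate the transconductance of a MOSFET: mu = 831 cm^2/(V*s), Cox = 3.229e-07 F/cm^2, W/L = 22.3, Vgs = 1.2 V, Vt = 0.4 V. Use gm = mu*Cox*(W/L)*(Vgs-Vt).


Step 1: Vov = Vgs - Vt = 1.2 - 0.4 = 0.8 V
Step 2: gm = mu * Cox * (W/L) * Vov
Step 3: gm = 831 * 3.229e-07 * 22.3 * 0.8 = 4.79e-03 S

4.79e-03


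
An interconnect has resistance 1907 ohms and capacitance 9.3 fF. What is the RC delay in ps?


Step 1: tau = R * C
Step 2: tau = 1907 * 9.3 fF = 1907 * 9.3e-15 F
Step 3: tau = 1.77351e-11 s = 17.7351 ps

17.7351


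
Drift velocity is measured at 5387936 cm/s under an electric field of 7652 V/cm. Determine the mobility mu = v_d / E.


Step 1: mu = v_d / E
Step 2: mu = 5387936 / 7652
Step 3: mu = 704.12 cm^2/(V*s)

704.12


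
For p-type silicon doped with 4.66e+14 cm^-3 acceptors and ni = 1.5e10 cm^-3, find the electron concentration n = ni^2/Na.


Step 1: Majority hole concentration p ≈ Na = 4.66e+14 cm^-3
Step 2: n = ni^2 / Na = (1.5e10)^2 / 4.66e+14
Step 3: n = 4.83e+05 cm^-3

4.83e+05


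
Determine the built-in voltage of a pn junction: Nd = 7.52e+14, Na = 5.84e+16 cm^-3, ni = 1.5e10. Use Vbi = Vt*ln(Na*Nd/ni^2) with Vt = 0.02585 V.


Step 1: Compute Na*Nd/ni^2 = 5.84e+16 * 7.52e+14 / (1.5e10)^2 = 1.9519e+11
Step 2: ln(1.9519e+11) = 25.9972
Step 3: Vbi = 0.02585 * 25.9972 = 0.672 V

0.672


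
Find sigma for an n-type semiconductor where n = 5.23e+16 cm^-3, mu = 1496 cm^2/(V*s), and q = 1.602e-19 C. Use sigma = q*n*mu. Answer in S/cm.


Step 1: sigma = q * n * mu
Step 2: sigma = 1.602e-19 * 5.23e+16 * 1496
Step 3: sigma = 1.253e+01 S/cm

1.253e+01


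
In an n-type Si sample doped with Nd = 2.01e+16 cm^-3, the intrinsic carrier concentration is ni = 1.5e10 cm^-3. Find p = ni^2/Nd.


Step 1: Since Nd >> ni, n ≈ Nd = 2.01e+16 cm^-3
Step 2: p = ni^2 / n = (1.5e10)^2 / 2.01e+16
Step 3: p = 2.25e20 / 2.01e+16 = 1.12e+04 cm^-3

1.12e+04


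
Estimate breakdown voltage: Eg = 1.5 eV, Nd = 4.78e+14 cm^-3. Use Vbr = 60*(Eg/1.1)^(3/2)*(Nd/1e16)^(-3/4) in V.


Step 1: Eg/1.1 = 1.5/1.1 = 1.363636
Step 2: (Eg/1.1)^1.5 = 1.363636^1.5 = 1.592384
Step 3: (Nd/1e16)^(-0.75) = (0.0478)^(-0.75) = 9.782032
Step 4: Vbr = 60 * 1.592384 * 9.782032 = 934.6 V

934.6


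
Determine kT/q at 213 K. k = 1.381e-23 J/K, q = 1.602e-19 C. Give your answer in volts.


Step 1: kT = 1.381e-23 * 213 = 2.94153e-21 J
Step 2: Vt = kT/q = 2.94153e-21 / 1.602e-19
Step 3: Vt = 0.01836 V

0.01836


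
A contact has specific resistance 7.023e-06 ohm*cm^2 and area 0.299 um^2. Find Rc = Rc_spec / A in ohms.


Step 1: Convert area to cm^2: 0.299 um^2 = 2.9900e-09 cm^2
Step 2: Rc = Rc_spec / A = 7.023e-06 / 2.9900e-09
Step 3: Rc = 2.35e+03 ohms

2.35e+03


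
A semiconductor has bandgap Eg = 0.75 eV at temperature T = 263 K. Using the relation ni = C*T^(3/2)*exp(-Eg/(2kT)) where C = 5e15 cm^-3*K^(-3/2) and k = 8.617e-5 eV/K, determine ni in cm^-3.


Step 1: Compute kT = 8.617e-5 * 263 = 0.02266271 eV
Step 2: Exponent = -Eg/(2kT) = -0.75/(2*0.02266271) = -16.54701
Step 3: T^(3/2) = 263^1.5 = 4265.14
Step 4: ni = 5e15 * 4265.14 * exp(-16.54701) = 1.39e+12 cm^-3

1.39e+12


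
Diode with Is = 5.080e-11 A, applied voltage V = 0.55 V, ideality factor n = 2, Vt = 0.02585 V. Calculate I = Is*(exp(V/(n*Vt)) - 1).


Step 1: V/(n*Vt) = 0.55/(2*0.02585) = 10.6383
Step 2: exp(10.6383) = 4.1702e+04
Step 3: I = 5.080e-11 * (4.1702e+04 - 1) = 2.12e-06 A

2.12e-06


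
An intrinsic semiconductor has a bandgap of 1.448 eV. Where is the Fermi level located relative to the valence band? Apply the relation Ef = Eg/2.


Step 1: For an intrinsic semiconductor, the Fermi level sits at midgap.
Step 2: Ef = Eg / 2 = 1.448 / 2 = 0.724 eV

0.724


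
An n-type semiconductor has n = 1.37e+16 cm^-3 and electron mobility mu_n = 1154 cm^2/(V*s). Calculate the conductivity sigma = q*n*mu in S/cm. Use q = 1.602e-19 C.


Step 1: sigma = q * n * mu
Step 2: sigma = 1.602e-19 * 1.37e+16 * 1154
Step 3: sigma = 2.533e+00 S/cm

2.533e+00


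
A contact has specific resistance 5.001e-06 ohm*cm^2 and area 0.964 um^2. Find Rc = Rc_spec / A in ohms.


Step 1: Convert area to cm^2: 0.964 um^2 = 9.6400e-09 cm^2
Step 2: Rc = Rc_spec / A = 5.001e-06 / 9.6400e-09
Step 3: Rc = 5.19e+02 ohms

5.19e+02


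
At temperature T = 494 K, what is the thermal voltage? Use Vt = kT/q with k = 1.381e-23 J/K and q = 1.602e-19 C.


Step 1: kT = 1.381e-23 * 494 = 6.82214e-21 J
Step 2: Vt = kT/q = 6.82214e-21 / 1.602e-19
Step 3: Vt = 0.04259 V

0.04259


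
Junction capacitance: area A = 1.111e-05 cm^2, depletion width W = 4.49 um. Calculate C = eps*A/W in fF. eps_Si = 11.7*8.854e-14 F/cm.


Step 1: eps_Si = 11.7 * 8.854e-14 = 1.035918e-12 F/cm
Step 2: W in cm = 4.49 * 1e-4 = 4.49e-04 cm
Step 3: C = 1.035918e-12 * 1.111e-05 / 4.49e-04 = 2.563263e-14 F
Step 4: C = 25.63 fF

25.63


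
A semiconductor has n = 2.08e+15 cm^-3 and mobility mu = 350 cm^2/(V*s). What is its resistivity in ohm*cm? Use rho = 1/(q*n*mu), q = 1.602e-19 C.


Step 1: sigma = q * n * mu = 1.602e-19 * 2.08e+15 * 350 = 1.16626e-01 S/cm
Step 2: rho = 1 / sigma = 1 / 1.16626e-01 = 8.574 ohm*cm

8.574


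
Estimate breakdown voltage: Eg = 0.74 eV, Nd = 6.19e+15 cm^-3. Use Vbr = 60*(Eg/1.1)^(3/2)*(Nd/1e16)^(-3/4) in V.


Step 1: Eg/1.1 = 0.74/1.1 = 0.672727
Step 2: (Eg/1.1)^1.5 = 0.672727^1.5 = 0.551770
Step 3: (Nd/1e16)^(-0.75) = (0.619)^(-0.75) = 1.432953
Step 4: Vbr = 60 * 0.551770 * 1.432953 = 47.4 V

47.4


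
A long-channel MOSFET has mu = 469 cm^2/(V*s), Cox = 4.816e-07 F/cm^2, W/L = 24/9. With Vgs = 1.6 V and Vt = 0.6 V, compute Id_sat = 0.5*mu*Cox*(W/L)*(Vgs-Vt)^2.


Step 1: Overdrive voltage Vov = Vgs - Vt = 1.6 - 0.6 = 1.0 V
Step 2: W/L = 24/9 = 2.66667
Step 3: Id = 0.5 * 469 * 4.816e-07 * 2.66667 * 1.0^2
Step 4: Id = 3.01e-04 A

3.01e-04


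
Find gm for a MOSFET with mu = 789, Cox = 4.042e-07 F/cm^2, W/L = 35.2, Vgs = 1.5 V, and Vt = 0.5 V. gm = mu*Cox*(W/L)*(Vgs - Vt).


Step 1: Vov = Vgs - Vt = 1.5 - 0.5 = 1.0 V
Step 2: gm = mu * Cox * (W/L) * Vov
Step 3: gm = 789 * 4.042e-07 * 35.2 * 1.0 = 1.12e-02 S

1.12e-02


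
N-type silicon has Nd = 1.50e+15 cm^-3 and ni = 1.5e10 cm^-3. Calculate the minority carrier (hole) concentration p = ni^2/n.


Step 1: Since Nd >> ni, n ≈ Nd = 1.50e+15 cm^-3
Step 2: p = ni^2 / n = (1.5e10)^2 / 1.50e+15
Step 3: p = 2.25e20 / 1.50e+15 = 1.50e+05 cm^-3

1.50e+05


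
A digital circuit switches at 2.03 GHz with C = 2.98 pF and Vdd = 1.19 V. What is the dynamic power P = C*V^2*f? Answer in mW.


Step 1: V^2 = 1.19^2 = 1.4161 V^2
Step 2: P = C*V^2*f = 2.98e-12 F * 1.4161 * 2.03e9 Hz
Step 3: P = 8.56655534e-03 W
Step 4: P = 8.567 mW

8.567


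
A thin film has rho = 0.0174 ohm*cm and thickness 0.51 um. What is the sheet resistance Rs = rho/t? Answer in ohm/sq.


Step 1: Convert thickness to cm: t = 0.51 um = 5.1000e-05 cm
Step 2: Rs = rho / t = 0.0174 / 5.1000e-05
Step 3: Rs = 341.2 ohm/sq

341.2


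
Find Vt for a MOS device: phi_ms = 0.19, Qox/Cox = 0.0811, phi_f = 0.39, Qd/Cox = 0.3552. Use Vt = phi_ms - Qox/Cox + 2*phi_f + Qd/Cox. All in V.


Step 1: Vt = phi_ms - Qox/Cox + 2*phi_f + Qd/Cox
Step 2: Vt = 0.19 - 0.0811 + 2*0.39 + 0.3552
Step 3: Vt = 0.19 - 0.0811 + 0.78 + 0.3552
Step 4: Vt = 1.2441 V

1.2441


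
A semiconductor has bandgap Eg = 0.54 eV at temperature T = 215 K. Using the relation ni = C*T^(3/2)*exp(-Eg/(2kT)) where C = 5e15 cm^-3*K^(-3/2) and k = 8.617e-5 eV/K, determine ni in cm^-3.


Step 1: Compute kT = 8.617e-5 * 215 = 0.01852655 eV
Step 2: Exponent = -Eg/(2kT) = -0.54/(2*0.01852655) = -14.57368
Step 3: T^(3/2) = 215^1.5 = 3152.52
Step 4: ni = 5e15 * 3152.52 * exp(-14.57368) = 7.39e+12 cm^-3

7.39e+12


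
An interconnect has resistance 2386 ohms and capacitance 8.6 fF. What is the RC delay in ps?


Step 1: tau = R * C
Step 2: tau = 2386 * 8.6 fF = 2386 * 8.6e-15 F
Step 3: tau = 2.05196e-11 s = 20.5196 ps

20.5196


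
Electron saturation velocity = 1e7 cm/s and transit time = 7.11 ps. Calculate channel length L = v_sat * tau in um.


Step 1: tau in seconds = 7.11 ps * 1e-12 = 7.1100e-12 s
Step 2: L = v_sat * tau = 1e7 * 7.1100e-12 = 7.1100e-05 cm
Step 3: L in um = 7.1100e-05 * 1e4 = 0.711 um

0.711


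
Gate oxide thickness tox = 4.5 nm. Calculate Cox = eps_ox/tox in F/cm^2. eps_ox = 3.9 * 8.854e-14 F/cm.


Step 1: eps_ox = 3.9 * 8.854e-14 = 3.45306e-13 F/cm
Step 2: tox in cm = 4.5 nm * 1e-7 = 4.5000e-07 cm
Step 3: Cox = 3.45306e-13 / 4.5000e-07 = 7.67e-07 F/cm^2

7.67e-07


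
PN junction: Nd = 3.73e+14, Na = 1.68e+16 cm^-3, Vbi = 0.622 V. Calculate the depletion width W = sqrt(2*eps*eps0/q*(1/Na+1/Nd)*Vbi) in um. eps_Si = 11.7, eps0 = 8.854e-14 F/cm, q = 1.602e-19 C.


Step 1: 1/Na + 1/Nd = 1/1.68e+16 + 1/3.73e+14 = 2.74049e-15
Step 2: 2*eps*eps0/q = 2*11.7*8.854e-14/1.602e-19 = 1.293281e+07
Step 3: W^2 = 1.293281e+07 * 2.74049e-15 * 0.622 = 2.20451e-08
Step 4: W = sqrt(2.20451e-08) = 1.485e-04 cm = 1.485 um

1.485


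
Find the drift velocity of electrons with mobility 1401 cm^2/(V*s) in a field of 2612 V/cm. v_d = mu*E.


Step 1: v_d = mu * E
Step 2: v_d = 1401 * 2612 = 3659412
Step 3: v_d = 3.66e+06 cm/s

3.66e+06


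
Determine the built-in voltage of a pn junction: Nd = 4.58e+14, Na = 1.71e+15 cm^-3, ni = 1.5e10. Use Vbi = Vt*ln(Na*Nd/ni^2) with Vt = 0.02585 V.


Step 1: Compute Na*Nd/ni^2 = 1.71e+15 * 4.58e+14 / (1.5e10)^2 = 3.4808e+09
Step 2: ln(3.4808e+09) = 21.9705
Step 3: Vbi = 0.02585 * 21.9705 = 0.568 V

0.568


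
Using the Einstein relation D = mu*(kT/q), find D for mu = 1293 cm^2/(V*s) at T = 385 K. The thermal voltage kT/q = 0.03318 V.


Step 1: D = mu * (kT/q)
Step 2: D = 1293 * 0.03318
Step 3: D = 42.9 cm^2/s

42.9


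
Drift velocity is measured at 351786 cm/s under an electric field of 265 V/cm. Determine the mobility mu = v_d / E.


Step 1: mu = v_d / E
Step 2: mu = 351786 / 265
Step 3: mu = 1327.49 cm^2/(V*s)

1327.49


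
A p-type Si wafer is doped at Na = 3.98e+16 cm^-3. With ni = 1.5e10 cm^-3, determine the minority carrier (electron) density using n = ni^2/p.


Step 1: Majority hole concentration p ≈ Na = 3.98e+16 cm^-3
Step 2: n = ni^2 / Na = (1.5e10)^2 / 3.98e+16
Step 3: n = 5.65e+03 cm^-3

5.65e+03


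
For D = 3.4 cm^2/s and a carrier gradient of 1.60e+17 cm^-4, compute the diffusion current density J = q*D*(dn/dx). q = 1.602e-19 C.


Step 1: J = q * D * (dn/dx)
Step 2: J = 1.602e-19 * 3.4 * 1.60e+17
Step 3: J = 8.71e-02 A/cm^2

8.71e-02


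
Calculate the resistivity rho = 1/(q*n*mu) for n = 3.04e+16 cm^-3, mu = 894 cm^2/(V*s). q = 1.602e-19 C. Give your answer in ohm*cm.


Step 1: sigma = q * n * mu = 1.602e-19 * 3.04e+16 * 894 = 4.35385e+00 S/cm
Step 2: rho = 1 / sigma = 1 / 4.35385e+00 = 0.2297 ohm*cm

0.2297


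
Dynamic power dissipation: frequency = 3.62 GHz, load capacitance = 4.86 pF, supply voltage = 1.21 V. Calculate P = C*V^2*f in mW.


Step 1: V^2 = 1.21^2 = 1.4641 V^2
Step 2: P = C*V^2*f = 4.86e-12 F * 1.4641 * 3.62e9 Hz
Step 3: P = 2.575820412e-02 W
Step 4: P = 25.758 mW

25.758


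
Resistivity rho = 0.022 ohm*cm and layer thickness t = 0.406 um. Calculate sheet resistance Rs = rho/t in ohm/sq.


Step 1: Convert thickness to cm: t = 0.406 um = 4.0600e-05 cm
Step 2: Rs = rho / t = 0.022 / 4.0600e-05
Step 3: Rs = 541.9 ohm/sq

541.9


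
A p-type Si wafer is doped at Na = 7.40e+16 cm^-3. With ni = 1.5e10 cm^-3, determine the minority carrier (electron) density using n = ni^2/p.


Step 1: Majority hole concentration p ≈ Na = 7.40e+16 cm^-3
Step 2: n = ni^2 / Na = (1.5e10)^2 / 7.40e+16
Step 3: n = 3.04e+03 cm^-3

3.04e+03


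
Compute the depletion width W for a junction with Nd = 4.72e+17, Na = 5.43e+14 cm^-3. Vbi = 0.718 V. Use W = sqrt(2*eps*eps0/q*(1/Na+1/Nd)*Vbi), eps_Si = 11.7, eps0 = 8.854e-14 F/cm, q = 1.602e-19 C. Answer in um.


Step 1: 1/Na + 1/Nd = 1/5.43e+14 + 1/4.72e+17 = 1.84374e-15
Step 2: 2*eps*eps0/q = 2*11.7*8.854e-14/1.602e-19 = 1.293281e+07
Step 3: W^2 = 1.293281e+07 * 1.84374e-15 * 0.718 = 1.71205e-08
Step 4: W = sqrt(1.71205e-08) = 1.308e-04 cm = 1.308 um

1.308


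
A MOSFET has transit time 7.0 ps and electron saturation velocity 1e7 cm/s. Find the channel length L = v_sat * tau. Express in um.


Step 1: tau in seconds = 7.0 ps * 1e-12 = 7.0000e-12 s
Step 2: L = v_sat * tau = 1e7 * 7.0000e-12 = 7.0000e-05 cm
Step 3: L in um = 7.0000e-05 * 1e4 = 0.7 um

0.7


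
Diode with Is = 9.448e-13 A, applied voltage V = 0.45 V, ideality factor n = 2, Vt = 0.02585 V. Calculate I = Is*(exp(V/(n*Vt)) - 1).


Step 1: V/(n*Vt) = 0.45/(2*0.02585) = 8.7041
Step 2: exp(8.7041) = 6.0276e+03
Step 3: I = 9.448e-13 * (6.0276e+03 - 1) = 5.69e-09 A

5.69e-09


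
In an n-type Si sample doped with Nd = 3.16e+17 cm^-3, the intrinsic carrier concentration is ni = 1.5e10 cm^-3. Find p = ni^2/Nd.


Step 1: Since Nd >> ni, n ≈ Nd = 3.16e+17 cm^-3
Step 2: p = ni^2 / n = (1.5e10)^2 / 3.16e+17
Step 3: p = 2.25e20 / 3.16e+17 = 7.12e+02 cm^-3

7.12e+02


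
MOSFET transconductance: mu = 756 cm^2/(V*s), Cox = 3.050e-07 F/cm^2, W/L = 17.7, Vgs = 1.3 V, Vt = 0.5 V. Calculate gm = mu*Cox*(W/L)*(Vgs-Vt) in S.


Step 1: Vov = Vgs - Vt = 1.3 - 0.5 = 0.8 V
Step 2: gm = mu * Cox * (W/L) * Vov
Step 3: gm = 756 * 3.050e-07 * 17.7 * 0.8 = 3.27e-03 S

3.27e-03


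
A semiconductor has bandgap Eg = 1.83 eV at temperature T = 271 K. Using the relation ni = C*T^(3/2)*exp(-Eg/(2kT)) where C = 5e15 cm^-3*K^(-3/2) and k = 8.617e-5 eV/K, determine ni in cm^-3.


Step 1: Compute kT = 8.617e-5 * 271 = 0.02335207 eV
Step 2: Exponent = -Eg/(2kT) = -1.83/(2*0.02335207) = -39.18282
Step 3: T^(3/2) = 271^1.5 = 4461.22
Step 4: ni = 5e15 * 4461.22 * exp(-39.18282) = 2.15e+02 cm^-3

2.15e+02


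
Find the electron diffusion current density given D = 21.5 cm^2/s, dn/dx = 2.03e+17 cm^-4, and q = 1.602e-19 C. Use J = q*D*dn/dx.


Step 1: J = q * D * (dn/dx)
Step 2: J = 1.602e-19 * 21.5 * 2.03e+17
Step 3: J = 6.99e-01 A/cm^2

6.99e-01


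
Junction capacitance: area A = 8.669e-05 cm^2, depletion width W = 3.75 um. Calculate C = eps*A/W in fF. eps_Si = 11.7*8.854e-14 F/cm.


Step 1: eps_Si = 11.7 * 8.854e-14 = 1.035918e-12 F/cm
Step 2: W in cm = 3.75 * 1e-4 = 3.75e-04 cm
Step 3: C = 1.035918e-12 * 8.669e-05 / 3.75e-04 = 2.394766e-13 F
Step 4: C = 239.48 fF

239.48


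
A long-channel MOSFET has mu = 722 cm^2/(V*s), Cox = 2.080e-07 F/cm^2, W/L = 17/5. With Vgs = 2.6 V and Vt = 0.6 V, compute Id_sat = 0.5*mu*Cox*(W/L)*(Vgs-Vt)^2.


Step 1: Overdrive voltage Vov = Vgs - Vt = 2.6 - 0.6 = 2.0 V
Step 2: W/L = 17/5 = 3.4
Step 3: Id = 0.5 * 722 * 2.080e-07 * 3.4 * 2.0^2
Step 4: Id = 1.02e-03 A

1.02e-03


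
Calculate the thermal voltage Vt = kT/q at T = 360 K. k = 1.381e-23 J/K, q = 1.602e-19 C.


Step 1: kT = 1.381e-23 * 360 = 4.9716e-21 J
Step 2: Vt = kT/q = 4.9716e-21 / 1.602e-19
Step 3: Vt = 0.03103 V

0.03103


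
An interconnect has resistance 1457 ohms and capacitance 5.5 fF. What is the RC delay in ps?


Step 1: tau = R * C
Step 2: tau = 1457 * 5.5 fF = 1457 * 5.5e-15 F
Step 3: tau = 8.0135e-12 s = 8.0135 ps

8.0135


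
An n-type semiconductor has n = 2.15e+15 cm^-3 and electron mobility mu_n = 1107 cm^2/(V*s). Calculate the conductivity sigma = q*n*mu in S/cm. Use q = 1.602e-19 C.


Step 1: sigma = q * n * mu
Step 2: sigma = 1.602e-19 * 2.15e+15 * 1107
Step 3: sigma = 3.813e-01 S/cm

3.813e-01


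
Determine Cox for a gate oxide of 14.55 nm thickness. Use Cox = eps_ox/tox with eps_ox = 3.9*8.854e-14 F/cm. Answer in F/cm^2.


Step 1: eps_ox = 3.9 * 8.854e-14 = 3.45306e-13 F/cm
Step 2: tox in cm = 14.55 nm * 1e-7 = 1.4550e-06 cm
Step 3: Cox = 3.45306e-13 / 1.4550e-06 = 2.37e-07 F/cm^2

2.37e-07


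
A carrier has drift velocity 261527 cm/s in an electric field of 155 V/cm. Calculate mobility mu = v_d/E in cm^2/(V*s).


Step 1: mu = v_d / E
Step 2: mu = 261527 / 155
Step 3: mu = 1687.27 cm^2/(V*s)

1687.27


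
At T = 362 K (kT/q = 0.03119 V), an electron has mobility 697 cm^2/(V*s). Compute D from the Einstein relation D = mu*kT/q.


Step 1: D = mu * (kT/q)
Step 2: D = 697 * 0.03119
Step 3: D = 21.74 cm^2/s

21.74


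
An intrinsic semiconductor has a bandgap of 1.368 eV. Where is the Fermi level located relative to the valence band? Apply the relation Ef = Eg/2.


Step 1: For an intrinsic semiconductor, the Fermi level sits at midgap.
Step 2: Ef = Eg / 2 = 1.368 / 2 = 0.684 eV

0.684


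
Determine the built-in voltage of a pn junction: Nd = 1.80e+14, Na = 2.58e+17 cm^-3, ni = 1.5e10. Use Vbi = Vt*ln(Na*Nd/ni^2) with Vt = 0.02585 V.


Step 1: Compute Na*Nd/ni^2 = 2.58e+17 * 1.80e+14 / (1.5e10)^2 = 2.0640e+11
Step 2: ln(2.0640e+11) = 26.0531
Step 3: Vbi = 0.02585 * 26.0531 = 0.673 V

0.673


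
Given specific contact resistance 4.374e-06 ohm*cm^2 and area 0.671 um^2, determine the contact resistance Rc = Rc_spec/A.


Step 1: Convert area to cm^2: 0.671 um^2 = 6.7100e-09 cm^2
Step 2: Rc = Rc_spec / A = 4.374e-06 / 6.7100e-09
Step 3: Rc = 6.52e+02 ohms

6.52e+02


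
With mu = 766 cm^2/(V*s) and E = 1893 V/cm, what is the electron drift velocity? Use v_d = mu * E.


Step 1: v_d = mu * E
Step 2: v_d = 766 * 1893 = 1450038
Step 3: v_d = 1.45e+06 cm/s

1.45e+06


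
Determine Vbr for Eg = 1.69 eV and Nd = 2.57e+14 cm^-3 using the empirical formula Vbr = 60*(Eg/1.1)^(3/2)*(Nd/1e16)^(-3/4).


Step 1: Eg/1.1 = 1.69/1.1 = 1.536364
Step 2: (Eg/1.1)^1.5 = 1.536364^1.5 = 1.904326
Step 3: (Nd/1e16)^(-0.75) = (0.0257)^(-0.75) = 15.579380
Step 4: Vbr = 60 * 1.904326 * 15.579380 = 1780.1 V

1780.1


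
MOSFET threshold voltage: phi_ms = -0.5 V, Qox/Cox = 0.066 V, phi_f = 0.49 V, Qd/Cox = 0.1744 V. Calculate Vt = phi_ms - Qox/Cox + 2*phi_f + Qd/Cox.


Step 1: Vt = phi_ms - Qox/Cox + 2*phi_f + Qd/Cox
Step 2: Vt = -0.5 - 0.066 + 2*0.49 + 0.1744
Step 3: Vt = -0.5 - 0.066 + 0.98 + 0.1744
Step 4: Vt = 0.5884 V

0.5884


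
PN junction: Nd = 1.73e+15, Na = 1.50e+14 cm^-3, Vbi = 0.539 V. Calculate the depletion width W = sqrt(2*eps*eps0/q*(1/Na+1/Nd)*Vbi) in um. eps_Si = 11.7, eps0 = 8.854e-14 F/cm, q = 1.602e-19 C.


Step 1: 1/Na + 1/Nd = 1/1.50e+14 + 1/1.73e+15 = 7.24470e-15
Step 2: 2*eps*eps0/q = 2*11.7*8.854e-14/1.602e-19 = 1.293281e+07
Step 3: W^2 = 1.293281e+07 * 7.24470e-15 * 0.539 = 5.05012e-08
Step 4: W = sqrt(5.05012e-08) = 2.247e-04 cm = 2.247 um

2.247


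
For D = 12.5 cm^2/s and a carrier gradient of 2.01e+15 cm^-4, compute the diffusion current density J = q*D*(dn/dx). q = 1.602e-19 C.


Step 1: J = q * D * (dn/dx)
Step 2: J = 1.602e-19 * 12.5 * 2.01e+15
Step 3: J = 4.03e-03 A/cm^2

4.03e-03


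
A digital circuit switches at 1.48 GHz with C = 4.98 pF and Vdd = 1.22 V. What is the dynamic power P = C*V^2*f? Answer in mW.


Step 1: V^2 = 1.22^2 = 1.4884 V^2
Step 2: P = C*V^2*f = 4.98e-12 F * 1.4884 * 1.48e9 Hz
Step 3: P = 1.097010336e-02 W
Step 4: P = 10.97 mW

10.97


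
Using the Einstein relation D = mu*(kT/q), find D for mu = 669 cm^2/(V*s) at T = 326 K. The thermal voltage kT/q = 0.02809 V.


Step 1: D = mu * (kT/q)
Step 2: D = 669 * 0.02809
Step 3: D = 18.79 cm^2/s

18.79


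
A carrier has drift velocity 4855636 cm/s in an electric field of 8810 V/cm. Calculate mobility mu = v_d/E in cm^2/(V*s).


Step 1: mu = v_d / E
Step 2: mu = 4855636 / 8810
Step 3: mu = 551.15 cm^2/(V*s)

551.15


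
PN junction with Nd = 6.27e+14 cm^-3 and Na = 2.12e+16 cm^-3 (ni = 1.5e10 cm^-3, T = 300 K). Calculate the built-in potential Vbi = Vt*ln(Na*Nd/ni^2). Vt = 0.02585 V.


Step 1: Compute Na*Nd/ni^2 = 2.12e+16 * 6.27e+14 / (1.5e10)^2 = 5.9077e+10
Step 2: ln(5.9077e+10) = 24.8021
Step 3: Vbi = 0.02585 * 24.8021 = 0.641 V

0.641


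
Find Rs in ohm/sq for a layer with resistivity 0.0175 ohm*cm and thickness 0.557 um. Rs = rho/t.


Step 1: Convert thickness to cm: t = 0.557 um = 5.5700e-05 cm
Step 2: Rs = rho / t = 0.0175 / 5.5700e-05
Step 3: Rs = 314.2 ohm/sq

314.2


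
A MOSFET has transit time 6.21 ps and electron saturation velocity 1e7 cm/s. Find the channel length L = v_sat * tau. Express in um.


Step 1: tau in seconds = 6.21 ps * 1e-12 = 6.2100e-12 s
Step 2: L = v_sat * tau = 1e7 * 6.2100e-12 = 6.2100e-05 cm
Step 3: L in um = 6.2100e-05 * 1e4 = 0.621 um

0.621


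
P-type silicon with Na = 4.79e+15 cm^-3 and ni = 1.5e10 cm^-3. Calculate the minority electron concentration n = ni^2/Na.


Step 1: Majority hole concentration p ≈ Na = 4.79e+15 cm^-3
Step 2: n = ni^2 / Na = (1.5e10)^2 / 4.79e+15
Step 3: n = 4.70e+04 cm^-3

4.70e+04


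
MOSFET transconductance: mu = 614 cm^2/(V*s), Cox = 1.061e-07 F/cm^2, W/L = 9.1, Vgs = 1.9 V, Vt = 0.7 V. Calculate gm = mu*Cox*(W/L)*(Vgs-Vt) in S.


Step 1: Vov = Vgs - Vt = 1.9 - 0.7 = 1.2 V
Step 2: gm = mu * Cox * (W/L) * Vov
Step 3: gm = 614 * 1.061e-07 * 9.1 * 1.2 = 7.11e-04 S

7.11e-04


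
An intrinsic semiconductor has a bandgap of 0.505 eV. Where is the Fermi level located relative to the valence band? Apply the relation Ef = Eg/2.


Step 1: For an intrinsic semiconductor, the Fermi level sits at midgap.
Step 2: Ef = Eg / 2 = 0.505 / 2 = 0.2525 eV

0.2525


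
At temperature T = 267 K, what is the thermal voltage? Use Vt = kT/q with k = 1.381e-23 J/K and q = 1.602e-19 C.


Step 1: kT = 1.381e-23 * 267 = 3.68727e-21 J
Step 2: Vt = kT/q = 3.68727e-21 / 1.602e-19
Step 3: Vt = 0.02302 V

0.02302


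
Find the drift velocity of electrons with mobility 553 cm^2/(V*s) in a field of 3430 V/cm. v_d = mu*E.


Step 1: v_d = mu * E
Step 2: v_d = 553 * 3430 = 1896790
Step 3: v_d = 1.90e+06 cm/s

1.90e+06


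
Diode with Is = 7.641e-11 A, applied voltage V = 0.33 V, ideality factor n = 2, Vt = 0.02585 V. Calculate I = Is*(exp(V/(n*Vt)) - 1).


Step 1: V/(n*Vt) = 0.33/(2*0.02585) = 6.3830
Step 2: exp(6.3830) = 5.9170e+02
Step 3: I = 7.641e-11 * (5.9170e+02 - 1) = 4.51e-08 A

4.51e-08


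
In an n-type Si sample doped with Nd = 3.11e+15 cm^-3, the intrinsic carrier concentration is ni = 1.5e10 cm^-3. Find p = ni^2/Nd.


Step 1: Since Nd >> ni, n ≈ Nd = 3.11e+15 cm^-3
Step 2: p = ni^2 / n = (1.5e10)^2 / 3.11e+15
Step 3: p = 2.25e20 / 3.11e+15 = 7.23e+04 cm^-3

7.23e+04


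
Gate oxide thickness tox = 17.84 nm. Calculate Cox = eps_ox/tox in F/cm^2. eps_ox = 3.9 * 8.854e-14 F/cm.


Step 1: eps_ox = 3.9 * 8.854e-14 = 3.45306e-13 F/cm
Step 2: tox in cm = 17.84 nm * 1e-7 = 1.7840e-06 cm
Step 3: Cox = 3.45306e-13 / 1.7840e-06 = 1.94e-07 F/cm^2

1.94e-07


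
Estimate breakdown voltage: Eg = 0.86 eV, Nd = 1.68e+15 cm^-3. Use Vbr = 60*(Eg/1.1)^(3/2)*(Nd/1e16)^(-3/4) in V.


Step 1: Eg/1.1 = 0.86/1.1 = 0.781818
Step 2: (Eg/1.1)^1.5 = 0.781818^1.5 = 0.691287
Step 3: (Nd/1e16)^(-0.75) = (0.168)^(-0.75) = 3.810817
Step 4: Vbr = 60 * 0.691287 * 3.810817 = 158.1 V

158.1


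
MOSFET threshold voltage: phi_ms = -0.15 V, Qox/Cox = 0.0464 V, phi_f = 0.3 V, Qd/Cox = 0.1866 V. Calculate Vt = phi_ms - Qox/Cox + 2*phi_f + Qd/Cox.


Step 1: Vt = phi_ms - Qox/Cox + 2*phi_f + Qd/Cox
Step 2: Vt = -0.15 - 0.0464 + 2*0.3 + 0.1866
Step 3: Vt = -0.15 - 0.0464 + 0.6 + 0.1866
Step 4: Vt = 0.5902 V

0.5902


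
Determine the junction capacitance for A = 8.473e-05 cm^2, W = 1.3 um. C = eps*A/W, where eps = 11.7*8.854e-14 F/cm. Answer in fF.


Step 1: eps_Si = 11.7 * 8.854e-14 = 1.035918e-12 F/cm
Step 2: W in cm = 1.3 * 1e-4 = 1.30e-04 cm
Step 3: C = 1.035918e-12 * 8.473e-05 / 1.30e-04 = 6.751795e-13 F
Step 4: C = 675.18 fF

675.18


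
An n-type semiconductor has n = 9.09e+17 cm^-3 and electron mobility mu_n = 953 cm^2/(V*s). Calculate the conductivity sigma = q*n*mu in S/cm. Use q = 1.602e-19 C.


Step 1: sigma = q * n * mu
Step 2: sigma = 1.602e-19 * 9.09e+17 * 953
Step 3: sigma = 1.388e+02 S/cm

1.388e+02


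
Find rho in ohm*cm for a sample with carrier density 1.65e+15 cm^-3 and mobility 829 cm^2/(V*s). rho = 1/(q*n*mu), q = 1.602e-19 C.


Step 1: sigma = q * n * mu = 1.602e-19 * 1.65e+15 * 829 = 2.19130e-01 S/cm
Step 2: rho = 1 / sigma = 1 / 2.19130e-01 = 4.564 ohm*cm

4.564


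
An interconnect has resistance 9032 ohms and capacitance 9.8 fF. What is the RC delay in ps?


Step 1: tau = R * C
Step 2: tau = 9032 * 9.8 fF = 9032 * 9.8e-15 F
Step 3: tau = 8.85136e-11 s = 88.5136 ps

88.5136
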